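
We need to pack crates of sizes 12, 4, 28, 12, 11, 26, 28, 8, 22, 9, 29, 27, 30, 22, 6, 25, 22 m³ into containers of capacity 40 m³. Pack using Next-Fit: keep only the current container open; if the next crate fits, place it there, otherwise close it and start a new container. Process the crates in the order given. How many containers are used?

Put 12 m³ in container 1; 28 m³ remain.
Put 4 m³ in container 1; 24 m³ remain.
Put 28 m³ in container 2; 12 m³ remain.
Put 12 m³ in container 2; 0 m³ remain.
Put 11 m³ in container 3; 29 m³ remain.
Put 26 m³ in container 3; 3 m³ remain.
Put 28 m³ in container 4; 12 m³ remain.
Put 8 m³ in container 4; 4 m³ remain.
Put 22 m³ in container 5; 18 m³ remain.
Put 9 m³ in container 5; 9 m³ remain.
Put 29 m³ in container 6; 11 m³ remain.
Put 27 m³ in container 7; 13 m³ remain.
Put 30 m³ in container 8; 10 m³ remain.
Put 22 m³ in container 9; 18 m³ remain.
Put 6 m³ in container 9; 12 m³ remain.
Put 25 m³ in container 10; 15 m³ remain.
Put 22 m³ in container 11; 18 m³ remain.

11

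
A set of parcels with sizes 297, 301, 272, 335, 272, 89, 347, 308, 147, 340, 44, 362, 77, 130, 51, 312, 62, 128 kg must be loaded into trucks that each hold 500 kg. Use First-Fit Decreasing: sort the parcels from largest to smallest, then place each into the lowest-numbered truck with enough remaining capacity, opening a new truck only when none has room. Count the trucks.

10

Sorted descending: 362, 347, 340, 335, 312, 308, 301, 297, 272, 272, 147, 130, 128, 89, 77, 62, 51, 44.
362 kg → truck 1 (remaining 138 kg)
347 kg → truck 2 (remaining 153 kg)
340 kg → truck 3 (remaining 160 kg)
335 kg → truck 4 (remaining 165 kg)
312 kg → truck 5 (remaining 188 kg)
308 kg → truck 6 (remaining 192 kg)
301 kg → truck 7 (remaining 199 kg)
297 kg → truck 8 (remaining 203 kg)
272 kg → truck 9 (remaining 228 kg)
272 kg → truck 10 (remaining 228 kg)
147 kg → truck 2 (remaining 6 kg)
130 kg → truck 1 (remaining 8 kg)
128 kg → truck 3 (remaining 32 kg)
89 kg → truck 4 (remaining 76 kg)
77 kg → truck 5 (remaining 111 kg)
62 kg → truck 4 (remaining 14 kg)
51 kg → truck 5 (remaining 60 kg)
44 kg → truck 5 (remaining 16 kg)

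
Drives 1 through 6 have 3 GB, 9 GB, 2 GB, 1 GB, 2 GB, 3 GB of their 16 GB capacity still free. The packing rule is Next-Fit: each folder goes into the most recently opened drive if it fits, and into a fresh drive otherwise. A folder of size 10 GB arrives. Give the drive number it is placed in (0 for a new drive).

0

Next-Fit only looks at drive 6, which has 3 GB free.
10 GB does not fit, so a new drive is opened.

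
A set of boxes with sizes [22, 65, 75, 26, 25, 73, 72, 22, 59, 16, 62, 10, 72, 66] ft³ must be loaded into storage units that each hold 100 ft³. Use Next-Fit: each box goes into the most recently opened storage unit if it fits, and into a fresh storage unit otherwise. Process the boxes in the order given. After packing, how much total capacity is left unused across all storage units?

235

Put 22 ft³ in storage unit 1; 78 ft³ remain.
Put 65 ft³ in storage unit 1; 13 ft³ remain.
Put 75 ft³ in storage unit 2; 25 ft³ remain.
Put 26 ft³ in storage unit 3; 74 ft³ remain.
Put 25 ft³ in storage unit 3; 49 ft³ remain.
Put 73 ft³ in storage unit 4; 27 ft³ remain.
Put 72 ft³ in storage unit 5; 28 ft³ remain.
Put 22 ft³ in storage unit 5; 6 ft³ remain.
Put 59 ft³ in storage unit 6; 41 ft³ remain.
Put 16 ft³ in storage unit 6; 25 ft³ remain.
Put 62 ft³ in storage unit 7; 38 ft³ remain.
Put 10 ft³ in storage unit 7; 28 ft³ remain.
Put 72 ft³ in storage unit 8; 28 ft³ remain.
Put 66 ft³ in storage unit 9; 34 ft³ remain.
9 storage units × 100 ft³ = 900 ft³; used 665 ft³; unused 235 ft³.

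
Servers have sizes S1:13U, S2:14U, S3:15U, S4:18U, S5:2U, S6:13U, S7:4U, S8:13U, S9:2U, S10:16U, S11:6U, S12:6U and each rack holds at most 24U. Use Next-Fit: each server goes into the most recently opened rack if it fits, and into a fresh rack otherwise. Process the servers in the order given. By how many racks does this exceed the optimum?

1

Next-Fit: [13] [14] [15] [18,2] [13,4] [13,2] [16,6] [6] → 8 racks.
7 servers exceed 12U (half the capacity), and no two of those can share a rack, so at least 7 racks are needed.
An optimal packing achieves that bound: [18,6] [16,6,2] [15,4,2] [14] [13] [13] [13] → 7 racks.
Excess: 8 − 7 = 1.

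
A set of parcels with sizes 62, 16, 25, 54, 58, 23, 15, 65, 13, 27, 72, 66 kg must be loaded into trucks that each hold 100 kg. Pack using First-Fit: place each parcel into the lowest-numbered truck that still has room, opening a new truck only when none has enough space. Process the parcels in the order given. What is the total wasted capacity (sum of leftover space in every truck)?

Put 62 kg in truck 1; 38 kg remain.
Put 16 kg in truck 1; 22 kg remain.
Put 25 kg in truck 2; 75 kg remain.
Put 54 kg in truck 2; 21 kg remain.
Put 58 kg in truck 3; 42 kg remain.
Put 23 kg in truck 3; 19 kg remain.
Put 15 kg in truck 1; 7 kg remain.
Put 65 kg in truck 4; 35 kg remain.
Put 13 kg in truck 2; 8 kg remain.
Put 27 kg in truck 4; 8 kg remain.
Put 72 kg in truck 5; 28 kg remain.
Put 66 kg in truck 6; 34 kg remain.
6 trucks × 100 kg = 600 kg; used 496 kg; unused 104 kg.

104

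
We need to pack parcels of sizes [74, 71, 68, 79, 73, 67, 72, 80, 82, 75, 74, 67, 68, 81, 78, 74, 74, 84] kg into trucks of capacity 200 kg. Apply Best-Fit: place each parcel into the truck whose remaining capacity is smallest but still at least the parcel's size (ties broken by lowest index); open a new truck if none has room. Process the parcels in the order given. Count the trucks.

9

Put 74 kg in truck 1; 126 kg remain.
Put 71 kg in truck 1; 55 kg remain.
Put 68 kg in truck 2; 132 kg remain.
Put 79 kg in truck 2; 53 kg remain.
Put 73 kg in truck 3; 127 kg remain.
Put 67 kg in truck 3; 60 kg remain.
Put 72 kg in truck 4; 128 kg remain.
Put 80 kg in truck 4; 48 kg remain.
Put 82 kg in truck 5; 118 kg remain.
Put 75 kg in truck 5; 43 kg remain.
Put 74 kg in truck 6; 126 kg remain.
Put 67 kg in truck 6; 59 kg remain.
Put 68 kg in truck 7; 132 kg remain.
Put 81 kg in truck 7; 51 kg remain.
Put 78 kg in truck 8; 122 kg remain.
Put 74 kg in truck 8; 48 kg remain.
Put 74 kg in truck 9; 126 kg remain.
Put 84 kg in truck 9; 42 kg remain.
Final trucks: [74,71] [68,79] [73,67] [72,80] [82,75] [74,67] [68,81] [78,74] [74,84].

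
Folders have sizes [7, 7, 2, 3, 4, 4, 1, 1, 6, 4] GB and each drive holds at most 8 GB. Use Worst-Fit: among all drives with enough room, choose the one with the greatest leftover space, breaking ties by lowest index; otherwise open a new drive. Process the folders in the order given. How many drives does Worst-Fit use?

drive 1: place 7 GB, 1 GB left
drive 2: place 7 GB, 1 GB left
drive 3: place 2 GB, 6 GB left
drive 3: place 3 GB, 3 GB left
drive 4: place 4 GB, 4 GB left
drive 4: place 4 GB, 0 GB left
drive 3: place 1 GB, 2 GB left
drive 3: place 1 GB, 1 GB left
drive 5: place 6 GB, 2 GB left
drive 6: place 4 GB, 4 GB left
Final drives: [7] [7] [2,3,1,1] [4,4] [6] [4].

6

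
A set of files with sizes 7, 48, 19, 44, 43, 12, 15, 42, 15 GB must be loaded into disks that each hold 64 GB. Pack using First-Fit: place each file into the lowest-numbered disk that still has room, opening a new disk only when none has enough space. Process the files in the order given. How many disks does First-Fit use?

5 disks

Put 7 GB in disk 1; 57 GB remain.
Put 48 GB in disk 1; 9 GB remain.
Put 19 GB in disk 2; 45 GB remain.
Put 44 GB in disk 2; 1 GB remain.
Put 43 GB in disk 3; 21 GB remain.
Put 12 GB in disk 3; 9 GB remain.
Put 15 GB in disk 4; 49 GB remain.
Put 42 GB in disk 4; 7 GB remain.
Put 15 GB in disk 5; 49 GB remain.
Final disks: [7,48] [19,44] [43,12] [15,42] [15].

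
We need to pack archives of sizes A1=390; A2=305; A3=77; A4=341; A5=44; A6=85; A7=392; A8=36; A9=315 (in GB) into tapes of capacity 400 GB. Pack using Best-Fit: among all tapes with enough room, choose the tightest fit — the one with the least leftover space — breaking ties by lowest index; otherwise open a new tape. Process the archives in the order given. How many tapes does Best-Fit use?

6

tape 1: place A1 (390 GB), 10 GB left
tape 2: place A2 (305 GB), 95 GB left
tape 2: place A3 (77 GB), 18 GB left
tape 3: place A4 (341 GB), 59 GB left
tape 3: place A5 (44 GB), 15 GB left
tape 4: place A6 (85 GB), 315 GB left
tape 5: place A7 (392 GB), 8 GB left
tape 4: place A8 (36 GB), 279 GB left
tape 6: place A9 (315 GB), 85 GB left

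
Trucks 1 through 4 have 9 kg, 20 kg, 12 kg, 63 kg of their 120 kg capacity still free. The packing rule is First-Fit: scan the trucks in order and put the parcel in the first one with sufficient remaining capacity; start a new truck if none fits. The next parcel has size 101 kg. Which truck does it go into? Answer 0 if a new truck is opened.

No truck has ≥ 101 kg free, so a new truck is opened.

0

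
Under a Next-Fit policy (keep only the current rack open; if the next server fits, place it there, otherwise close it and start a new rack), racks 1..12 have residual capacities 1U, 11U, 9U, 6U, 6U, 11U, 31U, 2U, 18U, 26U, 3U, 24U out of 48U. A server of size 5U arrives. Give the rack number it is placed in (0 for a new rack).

Next-Fit only looks at rack 12, which has 24U free.
5U fits there.

12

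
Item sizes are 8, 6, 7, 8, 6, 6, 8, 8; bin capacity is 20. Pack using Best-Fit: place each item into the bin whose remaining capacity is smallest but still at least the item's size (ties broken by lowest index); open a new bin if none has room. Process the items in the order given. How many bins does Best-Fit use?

4

8 → bin 1 (remaining 12)
6 → bin 1 (remaining 6)
7 → bin 2 (remaining 13)
8 → bin 2 (remaining 5)
6 → bin 1 (remaining 0)
6 → bin 3 (remaining 14)
8 → bin 3 (remaining 6)
8 → bin 4 (remaining 12)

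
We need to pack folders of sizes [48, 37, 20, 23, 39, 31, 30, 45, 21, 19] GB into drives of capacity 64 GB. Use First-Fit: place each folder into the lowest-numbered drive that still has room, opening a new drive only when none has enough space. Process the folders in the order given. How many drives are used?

drive 1: place 48 GB, 16 GB left
drive 2: place 37 GB, 27 GB left
drive 2: place 20 GB, 7 GB left
drive 3: place 23 GB, 41 GB left
drive 3: place 39 GB, 2 GB left
drive 4: place 31 GB, 33 GB left
drive 4: place 30 GB, 3 GB left
drive 5: place 45 GB, 19 GB left
drive 6: place 21 GB, 43 GB left
drive 5: place 19 GB, 0 GB left
Final drives: [48] [37,20] [23,39] [31,30] [45,19] [21].

6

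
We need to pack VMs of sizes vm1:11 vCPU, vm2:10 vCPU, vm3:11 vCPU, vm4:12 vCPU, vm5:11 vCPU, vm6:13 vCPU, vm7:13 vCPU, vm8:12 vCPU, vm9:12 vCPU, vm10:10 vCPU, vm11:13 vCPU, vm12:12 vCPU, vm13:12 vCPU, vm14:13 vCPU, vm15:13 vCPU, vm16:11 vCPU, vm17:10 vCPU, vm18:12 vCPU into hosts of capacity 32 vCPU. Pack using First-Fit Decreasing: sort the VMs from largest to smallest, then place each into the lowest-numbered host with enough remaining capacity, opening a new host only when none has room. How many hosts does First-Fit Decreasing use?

8

Sorted descending: 13, 13, 13, 13, 13, 12, 12, 12, 12, 12, 12, 11, 11, 11, 11, 10, 10, 10.
Put 13 vCPU in host 1; 19 vCPU remain.
Put 13 vCPU in host 1; 6 vCPU remain.
Put 13 vCPU in host 2; 19 vCPU remain.
Put 13 vCPU in host 2; 6 vCPU remain.
Put 13 vCPU in host 3; 19 vCPU remain.
Put 12 vCPU in host 3; 7 vCPU remain.
Put 12 vCPU in host 4; 20 vCPU remain.
Put 12 vCPU in host 4; 8 vCPU remain.
Put 12 vCPU in host 5; 20 vCPU remain.
Put 12 vCPU in host 5; 8 vCPU remain.
Put 12 vCPU in host 6; 20 vCPU remain.
Put 11 vCPU in host 6; 9 vCPU remain.
Put 11 vCPU in host 7; 21 vCPU remain.
Put 11 vCPU in host 7; 10 vCPU remain.
Put 11 vCPU in host 8; 21 vCPU remain.
Put 10 vCPU in host 7; 0 vCPU remain.
Put 10 vCPU in host 8; 11 vCPU remain.
Put 10 vCPU in host 8; 1 vCPU remain.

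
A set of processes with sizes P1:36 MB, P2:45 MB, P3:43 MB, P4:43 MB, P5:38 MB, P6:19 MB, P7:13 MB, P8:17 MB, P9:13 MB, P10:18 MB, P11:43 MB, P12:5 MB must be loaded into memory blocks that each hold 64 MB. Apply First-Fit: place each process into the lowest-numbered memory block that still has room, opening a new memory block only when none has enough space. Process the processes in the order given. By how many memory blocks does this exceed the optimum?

0

First-Fit: [36,19,5] [45,13] [43,17] [43,13] [38,18] [43] → 6 memory blocks.
Total size 333 MB; any packing needs at least ⌈333/64⌉ = 6 memory blocks.
So 6 is already optimal.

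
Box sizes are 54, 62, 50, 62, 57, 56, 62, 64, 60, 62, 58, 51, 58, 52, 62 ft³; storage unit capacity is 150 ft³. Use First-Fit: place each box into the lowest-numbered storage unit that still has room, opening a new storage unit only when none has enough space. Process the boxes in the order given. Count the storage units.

8

storage unit 1: place 54 ft³, 96 ft³ left
storage unit 1: place 62 ft³, 34 ft³ left
storage unit 2: place 50 ft³, 100 ft³ left
storage unit 2: place 62 ft³, 38 ft³ left
storage unit 3: place 57 ft³, 93 ft³ left
storage unit 3: place 56 ft³, 37 ft³ left
storage unit 4: place 62 ft³, 88 ft³ left
storage unit 4: place 64 ft³, 24 ft³ left
storage unit 5: place 60 ft³, 90 ft³ left
storage unit 5: place 62 ft³, 28 ft³ left
storage unit 6: place 58 ft³, 92 ft³ left
storage unit 6: place 51 ft³, 41 ft³ left
storage unit 7: place 58 ft³, 92 ft³ left
storage unit 7: place 52 ft³, 40 ft³ left
storage unit 8: place 62 ft³, 88 ft³ left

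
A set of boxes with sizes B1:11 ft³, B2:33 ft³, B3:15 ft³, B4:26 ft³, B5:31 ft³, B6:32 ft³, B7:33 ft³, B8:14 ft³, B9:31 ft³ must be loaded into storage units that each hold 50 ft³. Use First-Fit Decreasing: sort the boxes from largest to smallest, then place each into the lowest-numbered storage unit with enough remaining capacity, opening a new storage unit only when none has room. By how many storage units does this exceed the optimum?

0

First-Fit Decreasing: [33,15] [33,14] [32,11] [31] [31] [26] → 6 storage units.
6 boxes exceed 25 ft³ (half the capacity), and no two of those can share a storage unit, so at least 6 storage units are needed.
So 6 is already optimal.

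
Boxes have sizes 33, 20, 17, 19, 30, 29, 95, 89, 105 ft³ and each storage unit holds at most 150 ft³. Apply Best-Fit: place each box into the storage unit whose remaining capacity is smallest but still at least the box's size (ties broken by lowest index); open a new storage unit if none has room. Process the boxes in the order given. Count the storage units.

storage unit 1: place 33 ft³, 117 ft³ left
storage unit 1: place 20 ft³, 97 ft³ left
storage unit 1: place 17 ft³, 80 ft³ left
storage unit 1: place 19 ft³, 61 ft³ left
storage unit 1: place 30 ft³, 31 ft³ left
storage unit 1: place 29 ft³, 2 ft³ left
storage unit 2: place 95 ft³, 55 ft³ left
storage unit 3: place 89 ft³, 61 ft³ left
storage unit 4: place 105 ft³, 45 ft³ left
Final storage units: [33,20,17,19,30,29] [95] [89] [105].

4 storage units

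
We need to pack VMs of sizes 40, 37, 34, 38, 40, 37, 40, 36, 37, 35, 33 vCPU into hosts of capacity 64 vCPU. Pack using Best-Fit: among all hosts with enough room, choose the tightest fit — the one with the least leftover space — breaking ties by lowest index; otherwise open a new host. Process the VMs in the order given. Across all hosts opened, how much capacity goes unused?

297

Put 40 vCPU in host 1; 24 vCPU remain.
Put 37 vCPU in host 2; 27 vCPU remain.
Put 34 vCPU in host 3; 30 vCPU remain.
Put 38 vCPU in host 4; 26 vCPU remain.
Put 40 vCPU in host 5; 24 vCPU remain.
Put 37 vCPU in host 6; 27 vCPU remain.
Put 40 vCPU in host 7; 24 vCPU remain.
Put 36 vCPU in host 8; 28 vCPU remain.
Put 37 vCPU in host 9; 27 vCPU remain.
Put 35 vCPU in host 10; 29 vCPU remain.
Put 33 vCPU in host 11; 31 vCPU remain.
11 hosts × 64 vCPU = 704 vCPU; used 407 vCPU; unused 297 vCPU.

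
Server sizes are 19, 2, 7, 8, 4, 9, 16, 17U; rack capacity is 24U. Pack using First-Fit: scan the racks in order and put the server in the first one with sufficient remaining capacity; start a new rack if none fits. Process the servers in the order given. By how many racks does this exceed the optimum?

1

First-Fit: [19,2] [7,8,4] [9] [16] [17] → 5 racks.
Total size 82U; any packing needs at least ⌈82/24⌉ = 4 racks.
An optimal packing achieves that bound: [19,4] [17,7] [16,8] [9,2] → 4 racks.
Excess: 5 − 4 = 1.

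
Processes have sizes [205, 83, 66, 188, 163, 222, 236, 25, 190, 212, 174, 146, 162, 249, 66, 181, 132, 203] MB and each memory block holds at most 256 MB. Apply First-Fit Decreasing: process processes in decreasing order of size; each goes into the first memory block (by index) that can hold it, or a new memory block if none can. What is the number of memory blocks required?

Sorted descending: 249, 236, 222, 212, 205, 203, 190, 188, 181, 174, 163, 162, 146, 132, 83, 66, 66, 25.
249 MB → memory block 1 (remaining 7 MB)
236 MB → memory block 2 (remaining 20 MB)
222 MB → memory block 3 (remaining 34 MB)
212 MB → memory block 4 (remaining 44 MB)
205 MB → memory block 5 (remaining 51 MB)
203 MB → memory block 6 (remaining 53 MB)
190 MB → memory block 7 (remaining 66 MB)
188 MB → memory block 8 (remaining 68 MB)
181 MB → memory block 9 (remaining 75 MB)
174 MB → memory block 10 (remaining 82 MB)
163 MB → memory block 11 (remaining 93 MB)
162 MB → memory block 12 (remaining 94 MB)
146 MB → memory block 13 (remaining 110 MB)
132 MB → memory block 14 (remaining 124 MB)
83 MB → memory block 11 (remaining 10 MB)
66 MB → memory block 7 (remaining 0 MB)
66 MB → memory block 8 (remaining 2 MB)
25 MB → memory block 3 (remaining 9 MB)
Final memory blocks: [249] [236] [222,25] [212] [205] [203] [190,66] [188,66] [181] [174] [163,83] [162] [146] [132].

14 memory blocks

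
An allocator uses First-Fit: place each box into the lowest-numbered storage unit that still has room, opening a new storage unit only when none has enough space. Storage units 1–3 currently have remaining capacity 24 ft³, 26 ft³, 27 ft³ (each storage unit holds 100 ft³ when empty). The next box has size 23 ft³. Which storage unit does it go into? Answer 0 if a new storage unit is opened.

1

Storage units with room: storage unit 1 (24 ft³), storage unit 2 (26 ft³), storage unit 3 (27 ft³).
The first with room is storage unit 1.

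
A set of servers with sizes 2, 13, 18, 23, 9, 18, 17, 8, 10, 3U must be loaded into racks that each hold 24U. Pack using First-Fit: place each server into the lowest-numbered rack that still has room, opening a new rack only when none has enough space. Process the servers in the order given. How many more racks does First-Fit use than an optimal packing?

First-Fit: [2,13,9] [18,3] [23] [18] [17] [8,10] → 6 racks.
Total size 121U; any packing needs at least ⌈121/24⌉ = 6 racks.
So 6 is already optimal.

0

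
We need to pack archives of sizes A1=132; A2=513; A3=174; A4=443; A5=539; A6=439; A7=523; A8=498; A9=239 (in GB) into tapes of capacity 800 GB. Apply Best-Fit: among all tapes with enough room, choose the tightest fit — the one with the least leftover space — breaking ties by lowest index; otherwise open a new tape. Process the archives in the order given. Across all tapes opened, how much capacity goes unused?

1300

tape 1: place A1 (132 GB), 668 GB left
tape 1: place A2 (513 GB), 155 GB left
tape 2: place A3 (174 GB), 626 GB left
tape 2: place A4 (443 GB), 183 GB left
tape 3: place A5 (539 GB), 261 GB left
tape 4: place A6 (439 GB), 361 GB left
tape 5: place A7 (523 GB), 277 GB left
tape 6: place A8 (498 GB), 302 GB left
tape 3: place A9 (239 GB), 22 GB left
6 tapes × 800 GB = 4800 GB; used 3500 GB; unused 1300 GB.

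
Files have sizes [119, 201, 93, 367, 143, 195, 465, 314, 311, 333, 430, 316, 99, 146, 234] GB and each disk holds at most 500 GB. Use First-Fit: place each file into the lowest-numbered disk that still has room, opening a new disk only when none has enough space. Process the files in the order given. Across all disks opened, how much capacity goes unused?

1234

disk 1: place 119 GB, 381 GB left
disk 1: place 201 GB, 180 GB left
disk 1: place 93 GB, 87 GB left
disk 2: place 367 GB, 133 GB left
disk 3: place 143 GB, 357 GB left
disk 3: place 195 GB, 162 GB left
disk 4: place 465 GB, 35 GB left
disk 5: place 314 GB, 186 GB left
disk 6: place 311 GB, 189 GB left
disk 7: place 333 GB, 167 GB left
disk 8: place 430 GB, 70 GB left
disk 9: place 316 GB, 184 GB left
disk 2: place 99 GB, 34 GB left
disk 3: place 146 GB, 16 GB left
disk 10: place 234 GB, 266 GB left
10 disks × 500 GB = 5000 GB; used 3766 GB; unused 1234 GB.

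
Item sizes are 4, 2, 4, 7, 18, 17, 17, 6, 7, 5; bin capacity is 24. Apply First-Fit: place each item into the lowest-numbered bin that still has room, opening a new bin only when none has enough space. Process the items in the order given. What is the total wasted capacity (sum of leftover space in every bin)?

9

bin 1: place 4, 20 left
bin 1: place 2, 18 left
bin 1: place 4, 14 left
bin 1: place 7, 7 left
bin 2: place 18, 6 left
bin 3: place 17, 7 left
bin 4: place 17, 7 left
bin 1: place 6, 1 left
bin 3: place 7, 0 left
bin 2: place 5, 1 left
4 bins × 24 = 96; used 87; unused 9.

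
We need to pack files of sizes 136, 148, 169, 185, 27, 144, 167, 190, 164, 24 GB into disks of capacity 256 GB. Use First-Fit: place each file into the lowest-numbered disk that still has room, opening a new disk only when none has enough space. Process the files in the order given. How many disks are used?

136 GB → disk 1 (remaining 120 GB)
148 GB → disk 2 (remaining 108 GB)
169 GB → disk 3 (remaining 87 GB)
185 GB → disk 4 (remaining 71 GB)
27 GB → disk 1 (remaining 93 GB)
144 GB → disk 5 (remaining 112 GB)
167 GB → disk 6 (remaining 89 GB)
190 GB → disk 7 (remaining 66 GB)
164 GB → disk 8 (remaining 92 GB)
24 GB → disk 1 (remaining 69 GB)

8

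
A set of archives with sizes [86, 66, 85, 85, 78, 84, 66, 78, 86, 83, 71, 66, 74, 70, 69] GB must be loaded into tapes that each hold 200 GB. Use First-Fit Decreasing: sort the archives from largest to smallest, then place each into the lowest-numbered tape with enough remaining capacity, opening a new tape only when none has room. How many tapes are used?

7

Sorted descending: 86, 86, 85, 85, 84, 83, 78, 78, 74, 71, 70, 69, 66, 66, 66.
Put 86 GB in tape 1; 114 GB remain.
Put 86 GB in tape 1; 28 GB remain.
Put 85 GB in tape 2; 115 GB remain.
Put 85 GB in tape 2; 30 GB remain.
Put 84 GB in tape 3; 116 GB remain.
Put 83 GB in tape 3; 33 GB remain.
Put 78 GB in tape 4; 122 GB remain.
Put 78 GB in tape 4; 44 GB remain.
Put 74 GB in tape 5; 126 GB remain.
Put 71 GB in tape 5; 55 GB remain.
Put 70 GB in tape 6; 130 GB remain.
Put 69 GB in tape 6; 61 GB remain.
Put 66 GB in tape 7; 134 GB remain.
Put 66 GB in tape 7; 68 GB remain.
Put 66 GB in tape 7; 2 GB remain.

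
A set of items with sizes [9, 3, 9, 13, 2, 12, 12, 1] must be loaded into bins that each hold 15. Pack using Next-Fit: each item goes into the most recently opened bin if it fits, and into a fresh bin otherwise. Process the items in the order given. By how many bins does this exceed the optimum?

0

Next-Fit: [9,3] [9] [13,2] [12] [12,1] → 5 bins.
Total size 61; any packing needs at least ⌈61/15⌉ = 5 bins.
So 5 is already optimal.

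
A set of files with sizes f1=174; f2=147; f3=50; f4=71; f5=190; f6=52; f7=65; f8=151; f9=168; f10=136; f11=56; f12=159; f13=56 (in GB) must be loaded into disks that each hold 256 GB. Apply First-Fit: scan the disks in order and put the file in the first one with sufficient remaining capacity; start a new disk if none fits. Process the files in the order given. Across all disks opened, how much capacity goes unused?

f1 (174 GB) → disk 1 (remaining 82 GB)
f2 (147 GB) → disk 2 (remaining 109 GB)
f3 (50 GB) → disk 1 (remaining 32 GB)
f4 (71 GB) → disk 2 (remaining 38 GB)
f5 (190 GB) → disk 3 (remaining 66 GB)
f6 (52 GB) → disk 3 (remaining 14 GB)
f7 (65 GB) → disk 4 (remaining 191 GB)
f8 (151 GB) → disk 4 (remaining 40 GB)
f9 (168 GB) → disk 5 (remaining 88 GB)
f10 (136 GB) → disk 6 (remaining 120 GB)
f11 (56 GB) → disk 5 (remaining 32 GB)
f12 (159 GB) → disk 7 (remaining 97 GB)
f13 (56 GB) → disk 6 (remaining 64 GB)
7 disks × 256 GB = 1792 GB; used 1475 GB; unused 317 GB.

317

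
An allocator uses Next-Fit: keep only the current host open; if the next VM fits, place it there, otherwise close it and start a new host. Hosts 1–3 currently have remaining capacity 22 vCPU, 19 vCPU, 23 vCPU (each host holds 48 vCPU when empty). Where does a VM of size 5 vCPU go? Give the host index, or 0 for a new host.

Next-Fit only looks at host 3, which has 23 vCPU free.
5 vCPU fits there.

3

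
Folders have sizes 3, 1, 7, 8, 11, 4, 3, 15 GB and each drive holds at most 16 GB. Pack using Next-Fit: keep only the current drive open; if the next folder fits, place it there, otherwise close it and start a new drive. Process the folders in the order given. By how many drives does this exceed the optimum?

1

Next-Fit: [3,1,7] [8] [11,4] [3] [15] → 5 drives.
Total size 52 GB; any packing needs at least ⌈52/16⌉ = 4 drives.
An optimal packing achieves that bound: [15,1] [11,4] [8,7] [3,3] → 4 drives.
Excess: 5 − 4 = 1.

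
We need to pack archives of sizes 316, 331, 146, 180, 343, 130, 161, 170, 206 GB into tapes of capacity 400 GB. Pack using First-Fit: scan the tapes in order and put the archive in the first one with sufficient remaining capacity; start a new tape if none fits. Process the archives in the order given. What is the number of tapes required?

tape 1: place 316 GB, 84 GB left
tape 2: place 331 GB, 69 GB left
tape 3: place 146 GB, 254 GB left
tape 3: place 180 GB, 74 GB left
tape 4: place 343 GB, 57 GB left
tape 5: place 130 GB, 270 GB left
tape 5: place 161 GB, 109 GB left
tape 6: place 170 GB, 230 GB left
tape 6: place 206 GB, 24 GB left

6 tapes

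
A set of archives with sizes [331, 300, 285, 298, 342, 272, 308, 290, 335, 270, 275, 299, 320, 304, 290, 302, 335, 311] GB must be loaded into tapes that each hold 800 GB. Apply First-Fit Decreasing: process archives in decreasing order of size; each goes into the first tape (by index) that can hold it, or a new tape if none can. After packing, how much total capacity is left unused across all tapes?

Sorted descending: 342, 335, 335, 331, 320, 311, 308, 304, 302, 300, 299, 298, 290, 290, 285, 275, 272, 270.
342 GB → tape 1 (remaining 458 GB)
335 GB → tape 1 (remaining 123 GB)
335 GB → tape 2 (remaining 465 GB)
331 GB → tape 2 (remaining 134 GB)
320 GB → tape 3 (remaining 480 GB)
311 GB → tape 3 (remaining 169 GB)
308 GB → tape 4 (remaining 492 GB)
304 GB → tape 4 (remaining 188 GB)
302 GB → tape 5 (remaining 498 GB)
300 GB → tape 5 (remaining 198 GB)
299 GB → tape 6 (remaining 501 GB)
298 GB → tape 6 (remaining 203 GB)
290 GB → tape 7 (remaining 510 GB)
290 GB → tape 7 (remaining 220 GB)
285 GB → tape 8 (remaining 515 GB)
275 GB → tape 8 (remaining 240 GB)
272 GB → tape 9 (remaining 528 GB)
270 GB → tape 9 (remaining 258 GB)
9 tapes × 800 GB = 7200 GB; used 5467 GB; unused 1733 GB.

1733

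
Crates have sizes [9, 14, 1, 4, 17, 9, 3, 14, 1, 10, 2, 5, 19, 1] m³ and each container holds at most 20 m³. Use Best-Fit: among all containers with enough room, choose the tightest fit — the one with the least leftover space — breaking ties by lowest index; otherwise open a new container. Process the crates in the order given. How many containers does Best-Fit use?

6

Put 9 m³ in container 1; 11 m³ remain.
Put 14 m³ in container 2; 6 m³ remain.
Put 1 m³ in container 2; 5 m³ remain.
Put 4 m³ in container 2; 1 m³ remain.
Put 17 m³ in container 3; 3 m³ remain.
Put 9 m³ in container 1; 2 m³ remain.
Put 3 m³ in container 3; 0 m³ remain.
Put 14 m³ in container 4; 6 m³ remain.
Put 1 m³ in container 2; 0 m³ remain.
Put 10 m³ in container 5; 10 m³ remain.
Put 2 m³ in container 1; 0 m³ remain.
Put 5 m³ in container 4; 1 m³ remain.
Put 19 m³ in container 6; 1 m³ remain.
Put 1 m³ in container 4; 0 m³ remain.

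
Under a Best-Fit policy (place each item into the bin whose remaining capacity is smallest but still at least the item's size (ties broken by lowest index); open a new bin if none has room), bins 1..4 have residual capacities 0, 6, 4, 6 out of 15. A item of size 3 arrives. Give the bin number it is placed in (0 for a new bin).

Bins with room: bin 2 (6), bin 3 (4), bin 4 (6).
Tightest fit is bin 3 with 4 free.

3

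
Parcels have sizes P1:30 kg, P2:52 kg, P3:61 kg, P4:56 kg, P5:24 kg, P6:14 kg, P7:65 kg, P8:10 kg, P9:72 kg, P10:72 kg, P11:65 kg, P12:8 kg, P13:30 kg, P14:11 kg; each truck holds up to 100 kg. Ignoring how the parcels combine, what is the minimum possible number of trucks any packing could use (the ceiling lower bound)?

Total size = 30 + 52 + 61 + 56 + 24 + 14 + 65 + 10 + 72 + 72 + 65 + 8 + 30 + 11 = 570 kg.
⌈570 / 100⌉ = 6.

6 trucks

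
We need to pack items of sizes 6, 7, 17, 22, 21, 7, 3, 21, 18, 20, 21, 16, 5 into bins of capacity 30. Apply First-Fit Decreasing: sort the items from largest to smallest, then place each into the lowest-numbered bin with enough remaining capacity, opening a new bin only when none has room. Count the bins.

Sorted descending: 22, 21, 21, 21, 20, 18, 17, 16, 7, 7, 6, 5, 3.
22 → bin 1 (remaining 8)
21 → bin 2 (remaining 9)
21 → bin 3 (remaining 9)
21 → bin 4 (remaining 9)
20 → bin 5 (remaining 10)
18 → bin 6 (remaining 12)
17 → bin 7 (remaining 13)
16 → bin 8 (remaining 14)
7 → bin 1 (remaining 1)
7 → bin 2 (remaining 2)
6 → bin 3 (remaining 3)
5 → bin 4 (remaining 4)
3 → bin 3 (remaining 0)
Final bins: [22,7] [21,7] [21,6,3] [21,5] [20] [18] [17] [16].

8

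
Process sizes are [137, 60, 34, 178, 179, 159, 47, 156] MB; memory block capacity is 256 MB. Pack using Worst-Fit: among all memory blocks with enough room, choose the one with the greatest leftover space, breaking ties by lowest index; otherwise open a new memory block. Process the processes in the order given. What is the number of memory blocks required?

memory block 1: place 137 MB, 119 MB left
memory block 1: place 60 MB, 59 MB left
memory block 1: place 34 MB, 25 MB left
memory block 2: place 178 MB, 78 MB left
memory block 3: place 179 MB, 77 MB left
memory block 4: place 159 MB, 97 MB left
memory block 4: place 47 MB, 50 MB left
memory block 5: place 156 MB, 100 MB left

5 memory blocks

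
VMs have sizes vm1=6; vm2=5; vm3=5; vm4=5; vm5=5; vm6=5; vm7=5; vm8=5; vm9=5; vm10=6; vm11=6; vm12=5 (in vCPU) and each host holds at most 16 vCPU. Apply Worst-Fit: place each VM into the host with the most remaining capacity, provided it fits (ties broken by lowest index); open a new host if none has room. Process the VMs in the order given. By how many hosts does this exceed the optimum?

1

Worst-Fit: [6,5,5] [5,5,5] [5,5,5] [6,6] [5] → 5 hosts.
Total size 63 vCPU; any packing needs at least ⌈63/16⌉ = 4 hosts.
An optimal packing achieves that bound: [6,5,5] [6,5,5] [6,5,5] [5,5,5] → 4 hosts.
Excess: 5 − 4 = 1.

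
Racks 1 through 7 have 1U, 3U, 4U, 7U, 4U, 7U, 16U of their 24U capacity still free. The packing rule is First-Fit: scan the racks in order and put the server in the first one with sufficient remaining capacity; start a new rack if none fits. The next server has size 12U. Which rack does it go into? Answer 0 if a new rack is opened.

Racks with room: rack 7 (16U).
The first with room is rack 7.

7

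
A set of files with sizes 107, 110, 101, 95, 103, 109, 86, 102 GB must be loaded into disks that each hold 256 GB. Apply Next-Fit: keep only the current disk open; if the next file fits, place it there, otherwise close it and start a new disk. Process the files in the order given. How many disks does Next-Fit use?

4 disks

107 GB → disk 1 (remaining 149 GB)
110 GB → disk 1 (remaining 39 GB)
101 GB → disk 2 (remaining 155 GB)
95 GB → disk 2 (remaining 60 GB)
103 GB → disk 3 (remaining 153 GB)
109 GB → disk 3 (remaining 44 GB)
86 GB → disk 4 (remaining 170 GB)
102 GB → disk 4 (remaining 68 GB)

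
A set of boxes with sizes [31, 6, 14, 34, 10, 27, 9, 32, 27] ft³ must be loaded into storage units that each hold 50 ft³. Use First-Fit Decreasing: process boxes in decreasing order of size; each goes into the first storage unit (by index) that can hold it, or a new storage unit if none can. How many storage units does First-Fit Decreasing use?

5

Sorted descending: 34, 32, 31, 27, 27, 14, 10, 9, 6.
storage unit 1: place 34 ft³, 16 ft³ left
storage unit 2: place 32 ft³, 18 ft³ left
storage unit 3: place 31 ft³, 19 ft³ left
storage unit 4: place 27 ft³, 23 ft³ left
storage unit 5: place 27 ft³, 23 ft³ left
storage unit 1: place 14 ft³, 2 ft³ left
storage unit 2: place 10 ft³, 8 ft³ left
storage unit 3: place 9 ft³, 10 ft³ left
storage unit 2: place 6 ft³, 2 ft³ left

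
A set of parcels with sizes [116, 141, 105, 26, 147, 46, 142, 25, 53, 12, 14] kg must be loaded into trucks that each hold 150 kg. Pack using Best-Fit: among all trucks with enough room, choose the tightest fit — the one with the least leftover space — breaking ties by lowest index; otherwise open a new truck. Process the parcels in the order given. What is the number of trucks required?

116 kg → truck 1 (remaining 34 kg)
141 kg → truck 2 (remaining 9 kg)
105 kg → truck 3 (remaining 45 kg)
26 kg → truck 1 (remaining 8 kg)
147 kg → truck 4 (remaining 3 kg)
46 kg → truck 5 (remaining 104 kg)
142 kg → truck 6 (remaining 8 kg)
25 kg → truck 3 (remaining 20 kg)
53 kg → truck 5 (remaining 51 kg)
12 kg → truck 3 (remaining 8 kg)
14 kg → truck 5 (remaining 37 kg)
Final trucks: [116,26] [141] [105,25,12] [147] [46,53,14] [142].

6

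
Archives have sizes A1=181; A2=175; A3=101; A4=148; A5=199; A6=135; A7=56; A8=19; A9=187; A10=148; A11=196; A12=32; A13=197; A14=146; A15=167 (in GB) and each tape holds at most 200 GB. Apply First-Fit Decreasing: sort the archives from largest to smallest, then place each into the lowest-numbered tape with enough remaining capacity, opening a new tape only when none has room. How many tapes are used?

Sorted descending: 199, 197, 196, 187, 181, 175, 167, 148, 148, 146, 135, 101, 56, 32, 19.
199 GB → tape 1 (remaining 1 GB)
197 GB → tape 2 (remaining 3 GB)
196 GB → tape 3 (remaining 4 GB)
187 GB → tape 4 (remaining 13 GB)
181 GB → tape 5 (remaining 19 GB)
175 GB → tape 6 (remaining 25 GB)
167 GB → tape 7 (remaining 33 GB)
148 GB → tape 8 (remaining 52 GB)
148 GB → tape 9 (remaining 52 GB)
146 GB → tape 10 (remaining 54 GB)
135 GB → tape 11 (remaining 65 GB)
101 GB → tape 12 (remaining 99 GB)
56 GB → tape 11 (remaining 9 GB)
32 GB → tape 7 (remaining 1 GB)
19 GB → tape 5 (remaining 0 GB)
Final tapes: [199] [197] [196] [187] [181,19] [175] [167,32] [148] [148] [146] [135,56] [101].

12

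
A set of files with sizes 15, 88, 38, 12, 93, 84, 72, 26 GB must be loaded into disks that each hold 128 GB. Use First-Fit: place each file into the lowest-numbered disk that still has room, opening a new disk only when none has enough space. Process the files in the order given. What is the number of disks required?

4

Put 15 GB in disk 1; 113 GB remain.
Put 88 GB in disk 1; 25 GB remain.
Put 38 GB in disk 2; 90 GB remain.
Put 12 GB in disk 1; 13 GB remain.
Put 93 GB in disk 3; 35 GB remain.
Put 84 GB in disk 2; 6 GB remain.
Put 72 GB in disk 4; 56 GB remain.
Put 26 GB in disk 3; 9 GB remain.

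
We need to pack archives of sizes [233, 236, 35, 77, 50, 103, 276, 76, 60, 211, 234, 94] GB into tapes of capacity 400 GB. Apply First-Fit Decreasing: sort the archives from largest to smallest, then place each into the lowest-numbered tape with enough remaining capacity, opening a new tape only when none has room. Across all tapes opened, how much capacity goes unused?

Sorted descending: 276, 236, 234, 233, 211, 103, 94, 77, 76, 60, 50, 35.
tape 1: place 276 GB, 124 GB left
tape 2: place 236 GB, 164 GB left
tape 3: place 234 GB, 166 GB left
tape 4: place 233 GB, 167 GB left
tape 5: place 211 GB, 189 GB left
tape 1: place 103 GB, 21 GB left
tape 2: place 94 GB, 70 GB left
tape 3: place 77 GB, 89 GB left
tape 3: place 76 GB, 13 GB left
tape 2: place 60 GB, 10 GB left
tape 4: place 50 GB, 117 GB left
tape 4: place 35 GB, 82 GB left
5 tapes × 400 GB = 2000 GB; used 1685 GB; unused 315 GB.

315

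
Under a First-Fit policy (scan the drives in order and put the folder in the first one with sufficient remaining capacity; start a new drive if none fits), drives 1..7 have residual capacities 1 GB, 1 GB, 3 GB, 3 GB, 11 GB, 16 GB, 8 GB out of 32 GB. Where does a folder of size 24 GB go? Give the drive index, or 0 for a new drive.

0

No drive has ≥ 24 GB free, so a new drive is opened.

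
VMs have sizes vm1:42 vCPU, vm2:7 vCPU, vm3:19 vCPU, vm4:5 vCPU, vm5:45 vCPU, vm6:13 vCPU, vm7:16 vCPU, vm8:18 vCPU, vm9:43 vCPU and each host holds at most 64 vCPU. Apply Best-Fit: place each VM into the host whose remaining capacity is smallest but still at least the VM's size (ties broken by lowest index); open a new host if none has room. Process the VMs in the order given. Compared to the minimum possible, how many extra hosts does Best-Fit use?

Best-Fit: [42,7,5] [19,45] [13,16,18] [43] → 4 hosts.
Total size 208 vCPU; any packing needs at least ⌈208/64⌉ = 4 hosts.
So 4 is already optimal.

0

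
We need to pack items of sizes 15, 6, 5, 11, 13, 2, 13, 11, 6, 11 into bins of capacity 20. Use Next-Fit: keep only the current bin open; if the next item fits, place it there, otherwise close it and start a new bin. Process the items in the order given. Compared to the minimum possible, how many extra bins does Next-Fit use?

Next-Fit: [15] [6,5] [11] [13,2] [13] [11,6] [11] → 7 bins.
6 items exceed 10 (half the capacity), and no two of those can share a bin, so at least 6 bins are needed.
An optimal packing achieves that bound: [15,5] [13,6] [13,6] [11,2] [11] [11] → 6 bins.
Excess: 7 − 6 = 1.

1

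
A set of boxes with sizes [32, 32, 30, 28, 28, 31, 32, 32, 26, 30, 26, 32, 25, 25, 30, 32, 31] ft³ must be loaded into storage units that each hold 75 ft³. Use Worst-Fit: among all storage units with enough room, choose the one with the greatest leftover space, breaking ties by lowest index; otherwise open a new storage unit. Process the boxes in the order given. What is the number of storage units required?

9

32 ft³ → storage unit 1 (remaining 43 ft³)
32 ft³ → storage unit 1 (remaining 11 ft³)
30 ft³ → storage unit 2 (remaining 45 ft³)
28 ft³ → storage unit 2 (remaining 17 ft³)
28 ft³ → storage unit 3 (remaining 47 ft³)
31 ft³ → storage unit 3 (remaining 16 ft³)
32 ft³ → storage unit 4 (remaining 43 ft³)
32 ft³ → storage unit 4 (remaining 11 ft³)
26 ft³ → storage unit 5 (remaining 49 ft³)
30 ft³ → storage unit 5 (remaining 19 ft³)
26 ft³ → storage unit 6 (remaining 49 ft³)
32 ft³ → storage unit 6 (remaining 17 ft³)
25 ft³ → storage unit 7 (remaining 50 ft³)
25 ft³ → storage unit 7 (remaining 25 ft³)
30 ft³ → storage unit 8 (remaining 45 ft³)
32 ft³ → storage unit 8 (remaining 13 ft³)
31 ft³ → storage unit 9 (remaining 44 ft³)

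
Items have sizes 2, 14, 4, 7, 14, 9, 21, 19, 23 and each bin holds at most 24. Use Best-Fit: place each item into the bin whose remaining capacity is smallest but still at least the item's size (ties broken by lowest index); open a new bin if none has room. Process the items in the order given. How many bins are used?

6 bins

2 → bin 1 (remaining 22)
14 → bin 1 (remaining 8)
4 → bin 1 (remaining 4)
7 → bin 2 (remaining 17)
14 → bin 2 (remaining 3)
9 → bin 3 (remaining 15)
21 → bin 4 (remaining 3)
19 → bin 5 (remaining 5)
23 → bin 6 (remaining 1)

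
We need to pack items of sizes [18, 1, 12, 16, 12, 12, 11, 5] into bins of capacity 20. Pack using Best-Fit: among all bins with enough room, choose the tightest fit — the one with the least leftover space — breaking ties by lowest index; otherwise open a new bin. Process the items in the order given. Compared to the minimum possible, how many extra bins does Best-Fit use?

Best-Fit: [18,1] [12,5] [16] [12] [12] [11] → 6 bins.
6 items exceed 10 (half the capacity), and no two of those can share a bin, so at least 6 bins are needed.
So 6 is already optimal.

0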